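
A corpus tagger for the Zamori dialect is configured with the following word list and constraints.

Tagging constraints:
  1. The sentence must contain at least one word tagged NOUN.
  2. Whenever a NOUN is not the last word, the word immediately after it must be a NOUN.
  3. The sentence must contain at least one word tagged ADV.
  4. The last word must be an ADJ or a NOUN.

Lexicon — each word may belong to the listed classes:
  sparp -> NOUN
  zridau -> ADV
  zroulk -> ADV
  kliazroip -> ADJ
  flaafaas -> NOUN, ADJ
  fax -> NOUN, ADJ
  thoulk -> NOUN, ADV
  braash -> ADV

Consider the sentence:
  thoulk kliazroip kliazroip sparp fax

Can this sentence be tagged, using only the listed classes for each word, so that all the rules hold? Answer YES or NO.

Candidates per position — 1:thoulk {NOUN,ADV}; 2:kliazroip {ADJ}; 3:kliazroip {ADJ}; 4:sparp {NOUN}; 5:fax {NOUN,ADJ}.
One satisfying assignment: ADV ADJ ADJ NOUN NOUN.
Verifying each rule — rule 1 holds; rule 2 holds; rule 3 holds; rule 4 holds.

YES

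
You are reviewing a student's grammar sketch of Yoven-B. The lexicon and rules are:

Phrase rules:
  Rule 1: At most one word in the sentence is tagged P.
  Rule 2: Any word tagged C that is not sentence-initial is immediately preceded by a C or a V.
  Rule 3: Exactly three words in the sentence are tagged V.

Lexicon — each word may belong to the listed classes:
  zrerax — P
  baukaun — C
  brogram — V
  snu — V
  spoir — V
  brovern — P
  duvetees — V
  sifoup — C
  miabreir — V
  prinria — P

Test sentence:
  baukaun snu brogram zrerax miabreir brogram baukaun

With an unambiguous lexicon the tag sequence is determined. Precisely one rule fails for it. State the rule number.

Fixed tagging: C V V P V V C.
Rule check: R1 holds, R2 holds, R3 violated.
Only rule 3 fails.

3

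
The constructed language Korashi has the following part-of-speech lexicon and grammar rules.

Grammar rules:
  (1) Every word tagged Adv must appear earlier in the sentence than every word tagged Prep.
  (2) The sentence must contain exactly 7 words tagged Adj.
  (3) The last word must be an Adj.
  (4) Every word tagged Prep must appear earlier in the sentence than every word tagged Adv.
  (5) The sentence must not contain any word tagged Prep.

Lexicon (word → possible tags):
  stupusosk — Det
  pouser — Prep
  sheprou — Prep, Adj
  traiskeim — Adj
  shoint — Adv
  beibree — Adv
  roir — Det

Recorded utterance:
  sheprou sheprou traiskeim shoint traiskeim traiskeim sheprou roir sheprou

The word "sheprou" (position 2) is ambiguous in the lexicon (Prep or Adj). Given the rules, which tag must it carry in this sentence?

Adj

Candidates per position — 1:sheprou {Prep,Adj}; 2:sheprou {Prep,Adj}; 3:traiskeim {Adj}; 4:shoint {Adv}; 5:traiskeim {Adj}; 6:traiskeim {Adj}; 7:sheprou {Prep,Adj}; 8:roir {Det}; 9:sheprou {Prep,Adj}.
Word 1 cannot be Prep — rule 1 would then fail for every completion. It is Adj.
Word 2 cannot be Prep — rule 1 would then fail for every completion. It is Adj.
Word 7 cannot be Prep — rule 2 would then fail for every completion. It is Adj.
Word 9 cannot be Prep — rule 2 would then fail for every completion. It is Adj.
The unique satisfying tagging is: Adj Adj Adj Adv Adj Adj Adj Det Adj.
Check: rule 1 ✓; rule 2 ✓; rule 3 ✓; rule 4 ✓; rule 5 ✓.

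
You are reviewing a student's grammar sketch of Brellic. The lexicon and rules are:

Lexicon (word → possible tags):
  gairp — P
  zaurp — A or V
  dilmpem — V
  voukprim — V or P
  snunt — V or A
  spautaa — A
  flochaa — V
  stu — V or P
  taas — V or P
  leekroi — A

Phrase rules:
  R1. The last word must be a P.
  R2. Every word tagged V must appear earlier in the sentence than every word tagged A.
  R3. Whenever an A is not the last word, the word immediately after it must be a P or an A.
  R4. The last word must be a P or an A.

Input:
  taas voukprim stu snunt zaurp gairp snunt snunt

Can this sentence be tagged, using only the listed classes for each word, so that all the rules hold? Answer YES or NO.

Candidates per position — 1:taas {V,P}; 2:voukprim {V,P}; 3:stu {V,P}; 4:snunt {V,A}; 5:zaurp {A,V}; 6:gairp {P}; 7:snunt {V,A}; 8:snunt {V,A}.
Rule 1 cannot be satisfied by any choice of tags from the lexicon.
So there is no consistent tagging.

NO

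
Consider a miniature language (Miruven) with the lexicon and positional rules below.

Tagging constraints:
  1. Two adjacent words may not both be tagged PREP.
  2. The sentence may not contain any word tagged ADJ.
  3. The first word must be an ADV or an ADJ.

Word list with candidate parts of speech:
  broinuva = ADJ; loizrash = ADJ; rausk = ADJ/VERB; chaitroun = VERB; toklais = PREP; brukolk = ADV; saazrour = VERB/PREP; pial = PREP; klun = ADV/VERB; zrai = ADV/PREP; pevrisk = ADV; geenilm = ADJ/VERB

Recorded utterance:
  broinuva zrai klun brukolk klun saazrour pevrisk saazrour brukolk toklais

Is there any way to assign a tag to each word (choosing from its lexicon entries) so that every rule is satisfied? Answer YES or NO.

Candidates per position — 1:broinuva {ADJ}; 2:zrai {ADV,PREP}; 3:klun {ADV,VERB}; 4:brukolk {ADV}; 5:klun {ADV,VERB}; 6:saazrour {VERB,PREP}; 7:pevrisk {ADV}; 8:saazrour {VERB,PREP}; 9:brukolk {ADV}; 10:toklais {PREP}.
Rule 2 cannot be satisfied by any choice of tags from the lexicon.
So there is no consistent tagging.

NO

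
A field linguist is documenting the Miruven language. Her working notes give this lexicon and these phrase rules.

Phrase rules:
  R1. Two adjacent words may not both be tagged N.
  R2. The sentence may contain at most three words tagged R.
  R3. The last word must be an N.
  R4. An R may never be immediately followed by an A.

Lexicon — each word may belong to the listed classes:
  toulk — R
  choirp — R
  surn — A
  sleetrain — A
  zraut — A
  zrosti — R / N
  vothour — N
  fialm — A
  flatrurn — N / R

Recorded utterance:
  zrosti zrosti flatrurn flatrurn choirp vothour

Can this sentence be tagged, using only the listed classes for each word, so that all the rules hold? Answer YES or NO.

Candidates per position — 1:zrosti {R,N}; 2:zrosti {R,N}; 3:flatrurn {N,R}; 4:flatrurn {N,R}; 5:choirp {R}; 6:vothour {N}.
One satisfying assignment: N R N R R N.
Checking: rule 1 holds; rule 2 holds; rule 3 holds; rule 4 holds.

YES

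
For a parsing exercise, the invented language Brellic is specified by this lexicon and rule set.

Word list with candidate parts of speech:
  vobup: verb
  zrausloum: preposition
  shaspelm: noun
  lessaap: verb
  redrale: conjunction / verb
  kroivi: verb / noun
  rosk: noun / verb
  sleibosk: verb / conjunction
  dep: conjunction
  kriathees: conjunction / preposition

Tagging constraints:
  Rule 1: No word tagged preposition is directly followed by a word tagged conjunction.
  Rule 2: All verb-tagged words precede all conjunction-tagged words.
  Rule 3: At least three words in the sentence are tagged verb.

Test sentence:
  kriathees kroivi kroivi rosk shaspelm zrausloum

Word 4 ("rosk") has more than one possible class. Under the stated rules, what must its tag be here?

Candidates per position — 1:kriathees {conjunction,preposition}; 2:kroivi {verb,noun}; 3:kroivi {verb,noun}; 4:rosk {noun,verb}; 5:shaspelm {noun}; 6:zrausloum {preposition}.
Word 2 cannot be noun — rule 3 would then fail for every completion. It is verb.
Word 3 cannot be noun — rule 3 would then fail for every completion. It is verb.
Word 4 cannot be noun — rule 3 would then fail for every completion. It is verb.
Word 1 cannot be conjunction — rule 2 would then fail for every completion. It is preposition.
So the tagging must be: preposition verb verb verb noun preposition.
Check: rule 1 satisfied; rule 2 satisfied; rule 3 satisfied.

verb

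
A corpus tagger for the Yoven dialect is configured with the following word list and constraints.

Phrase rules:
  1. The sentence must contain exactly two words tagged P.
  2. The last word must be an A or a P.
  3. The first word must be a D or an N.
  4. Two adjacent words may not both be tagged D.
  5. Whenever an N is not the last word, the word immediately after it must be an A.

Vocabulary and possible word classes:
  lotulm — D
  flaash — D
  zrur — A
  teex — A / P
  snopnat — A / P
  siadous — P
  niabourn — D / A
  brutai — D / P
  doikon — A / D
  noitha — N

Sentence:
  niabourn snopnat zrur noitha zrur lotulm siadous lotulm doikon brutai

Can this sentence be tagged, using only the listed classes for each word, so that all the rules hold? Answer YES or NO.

YES

Candidates per position — 1:niabourn {D,A}; 2:snopnat {A,P}; 3:zrur {A}; 4:noitha {N}; 5:zrur {A}; 6:lotulm {D}; 7:siadous {P}; 8:lotulm {D}; 9:doikon {A,D}; 10:brutai {D,P}.
One satisfying assignment: D A A N A D P D A P.
Check: rule 1 satisfied; rule 2 satisfied; rule 3 satisfied; rule 4 satisfied; rule 5 satisfied.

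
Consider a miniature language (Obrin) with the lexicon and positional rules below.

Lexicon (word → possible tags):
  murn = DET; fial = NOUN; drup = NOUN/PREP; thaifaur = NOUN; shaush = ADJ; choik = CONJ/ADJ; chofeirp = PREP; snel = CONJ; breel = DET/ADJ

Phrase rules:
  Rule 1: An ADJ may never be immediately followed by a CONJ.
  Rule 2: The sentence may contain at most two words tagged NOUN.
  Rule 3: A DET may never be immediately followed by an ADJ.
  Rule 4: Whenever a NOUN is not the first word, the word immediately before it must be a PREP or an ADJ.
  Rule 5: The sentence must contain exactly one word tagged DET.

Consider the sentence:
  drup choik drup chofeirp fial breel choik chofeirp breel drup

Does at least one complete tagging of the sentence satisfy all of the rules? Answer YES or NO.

Candidates per position — 1:drup {NOUN,PREP}; 2:choik {CONJ,ADJ}; 3:drup {NOUN,PREP}; 4:chofeirp {PREP}; 5:fial {NOUN}; 6:breel {DET,ADJ}; 7:choik {CONJ,ADJ}; 8:chofeirp {PREP}; 9:breel {DET,ADJ}; 10:drup {NOUN,PREP}.
One satisfying assignment: PREP ADJ PREP PREP NOUN DET CONJ PREP ADJ PREP.
Verifying each rule — rule 1 ok; rule 2 ok; rule 3 ok; rule 4 ok; rule 5 ok.

YES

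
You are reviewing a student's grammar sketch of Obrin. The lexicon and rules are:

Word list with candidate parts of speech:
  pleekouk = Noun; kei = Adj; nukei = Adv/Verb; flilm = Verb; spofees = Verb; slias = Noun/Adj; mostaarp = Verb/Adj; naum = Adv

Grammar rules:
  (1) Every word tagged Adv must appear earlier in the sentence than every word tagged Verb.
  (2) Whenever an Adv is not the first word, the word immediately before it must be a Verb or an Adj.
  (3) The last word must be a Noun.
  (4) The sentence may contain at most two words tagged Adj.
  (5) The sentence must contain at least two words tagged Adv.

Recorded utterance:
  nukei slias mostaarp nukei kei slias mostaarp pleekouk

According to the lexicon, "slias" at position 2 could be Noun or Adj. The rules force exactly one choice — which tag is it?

Candidates per position — 1:nukei {Adv,Verb}; 2:slias {Noun,Adj}; 3:mostaarp {Verb,Adj}; 4:nukei {Adv,Verb}; 5:kei {Adj}; 6:slias {Noun,Adj}; 7:mostaarp {Verb,Adj}; 8:pleekouk {Noun}.
Position 1: tagging it Verb would leave rule 5 unsatisfiable, so it must be Adv.
Position 4: tagging it Verb would leave rule 5 unsatisfiable, so it must be Adv.
Position 3: tagging it Verb would leave rule 1 unsatisfiable, so it must be Adj.
Position 6: tagging it Adj would leave rule 4 unsatisfiable, so it must be Noun.
Position 7: tagging it Adj would leave rule 4 unsatisfiable, so it must be Verb.
Position 2: tagging it Adj would leave rule 4 unsatisfiable, so it must be Noun.
That leaves exactly one tagging: Adv Noun Adj Adv Adj Noun Verb Noun.
Check: rule 1 holds; rule 2 holds; rule 3 holds; rule 4 holds; rule 5 holds.

Noun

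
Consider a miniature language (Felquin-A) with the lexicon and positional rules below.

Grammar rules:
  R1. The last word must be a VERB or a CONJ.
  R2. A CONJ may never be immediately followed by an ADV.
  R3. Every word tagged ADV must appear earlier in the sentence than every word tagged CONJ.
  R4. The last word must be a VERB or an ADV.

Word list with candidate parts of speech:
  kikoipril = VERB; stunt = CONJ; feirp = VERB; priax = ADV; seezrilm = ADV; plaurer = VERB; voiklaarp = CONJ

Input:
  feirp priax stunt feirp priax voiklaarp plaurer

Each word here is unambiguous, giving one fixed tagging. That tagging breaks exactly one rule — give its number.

3

Fixed tagging: VERB ADV CONJ VERB ADV CONJ VERB.
Applying the rules: R1 ✓, R2 ✓, R3 ✗, R4 ✓.
Only rule 3 fails.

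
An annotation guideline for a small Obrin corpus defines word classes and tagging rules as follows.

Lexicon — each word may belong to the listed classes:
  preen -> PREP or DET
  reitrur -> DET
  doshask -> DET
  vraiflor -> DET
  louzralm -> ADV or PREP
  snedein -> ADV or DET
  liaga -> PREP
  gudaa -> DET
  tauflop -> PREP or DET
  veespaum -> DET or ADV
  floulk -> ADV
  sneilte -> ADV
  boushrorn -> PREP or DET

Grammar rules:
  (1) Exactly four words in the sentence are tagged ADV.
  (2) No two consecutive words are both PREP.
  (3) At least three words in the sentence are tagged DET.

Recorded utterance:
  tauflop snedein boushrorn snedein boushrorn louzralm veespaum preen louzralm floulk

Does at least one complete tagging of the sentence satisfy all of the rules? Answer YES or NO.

Candidates per position — 1:tauflop {PREP,DET}; 2:snedein {ADV,DET}; 3:boushrorn {PREP,DET}; 4:snedein {ADV,DET}; 5:boushrorn {PREP,DET}; 6:louzralm {ADV,PREP}; 7:veespaum {DET,ADV}; 8:preen {PREP,DET}; 9:louzralm {ADV,PREP}; 10:floulk {ADV}.
One satisfying assignment: DET DET PREP ADV DET ADV DET DET ADV ADV.
Rule-by-rule: rule 1 satisfied; rule 2 satisfied; rule 3 satisfied.

YES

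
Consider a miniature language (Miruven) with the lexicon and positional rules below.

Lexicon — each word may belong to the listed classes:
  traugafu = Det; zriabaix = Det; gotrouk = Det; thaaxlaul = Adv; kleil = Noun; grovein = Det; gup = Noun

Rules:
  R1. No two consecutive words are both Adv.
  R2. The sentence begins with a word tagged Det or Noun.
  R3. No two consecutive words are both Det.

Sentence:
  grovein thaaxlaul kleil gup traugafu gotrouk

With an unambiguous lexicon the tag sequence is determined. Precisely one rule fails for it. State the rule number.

Fixed tagging: Det Adv Noun Noun Det Det.
Rule check: R1 pass, R2 pass, R3 fail.
Only rule 3 fails.

3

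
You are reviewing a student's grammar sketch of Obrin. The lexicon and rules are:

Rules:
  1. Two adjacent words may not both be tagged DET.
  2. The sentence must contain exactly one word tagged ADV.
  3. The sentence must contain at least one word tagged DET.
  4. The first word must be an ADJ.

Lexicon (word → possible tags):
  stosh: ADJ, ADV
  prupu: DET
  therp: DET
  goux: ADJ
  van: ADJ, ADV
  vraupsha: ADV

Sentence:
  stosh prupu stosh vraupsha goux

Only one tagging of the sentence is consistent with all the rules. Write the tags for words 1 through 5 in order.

Candidates per position — 1:stosh {ADJ,ADV}; 2:prupu {DET}; 3:stosh {ADJ,ADV}; 4:vraupsha {ADV}; 5:goux {ADJ}.
Position 1: tagging it ADV would leave rule 2 unsatisfiable, so it must be ADJ.
Position 3: tagging it ADV would leave rule 2 unsatisfiable, so it must be ADJ.
So the tagging must be: ADJ DET ADJ ADV ADJ.
Check: rule 1 ok; rule 2 ok; rule 3 ok; rule 4 ok.

ADJ DET ADJ ADV ADJ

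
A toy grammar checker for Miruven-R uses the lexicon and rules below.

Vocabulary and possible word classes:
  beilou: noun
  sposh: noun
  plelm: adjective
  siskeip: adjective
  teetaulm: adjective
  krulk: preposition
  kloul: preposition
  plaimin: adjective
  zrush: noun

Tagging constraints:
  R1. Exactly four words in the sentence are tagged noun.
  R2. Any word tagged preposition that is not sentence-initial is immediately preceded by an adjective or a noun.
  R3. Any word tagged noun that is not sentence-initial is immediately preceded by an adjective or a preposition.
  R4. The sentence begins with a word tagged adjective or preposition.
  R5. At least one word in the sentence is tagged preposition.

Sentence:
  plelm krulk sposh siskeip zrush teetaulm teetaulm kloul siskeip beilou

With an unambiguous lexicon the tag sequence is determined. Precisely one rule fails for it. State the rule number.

Fixed tagging: adjective preposition noun adjective noun adjective adjective preposition adjective noun.
Checking each rule: R1 violated, R2 holds, R3 holds, R4 holds, R5 holds.
Only rule 1 fails.

1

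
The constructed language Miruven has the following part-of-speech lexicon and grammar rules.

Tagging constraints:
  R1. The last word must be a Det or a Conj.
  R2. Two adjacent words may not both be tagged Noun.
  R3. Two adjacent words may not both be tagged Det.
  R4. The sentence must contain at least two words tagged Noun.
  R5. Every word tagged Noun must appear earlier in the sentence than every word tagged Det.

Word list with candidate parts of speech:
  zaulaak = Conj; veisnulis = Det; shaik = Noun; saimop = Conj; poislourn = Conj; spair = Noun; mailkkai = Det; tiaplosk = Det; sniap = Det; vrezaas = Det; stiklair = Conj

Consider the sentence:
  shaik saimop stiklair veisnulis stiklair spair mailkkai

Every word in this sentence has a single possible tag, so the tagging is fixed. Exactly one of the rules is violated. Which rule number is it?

5

Fixed tagging: Noun Conj Conj Det Conj Noun Det.
Checking each rule: R1 pass, R2 pass, R3 pass, R4 pass, R5 fail.
Only rule 5 fails.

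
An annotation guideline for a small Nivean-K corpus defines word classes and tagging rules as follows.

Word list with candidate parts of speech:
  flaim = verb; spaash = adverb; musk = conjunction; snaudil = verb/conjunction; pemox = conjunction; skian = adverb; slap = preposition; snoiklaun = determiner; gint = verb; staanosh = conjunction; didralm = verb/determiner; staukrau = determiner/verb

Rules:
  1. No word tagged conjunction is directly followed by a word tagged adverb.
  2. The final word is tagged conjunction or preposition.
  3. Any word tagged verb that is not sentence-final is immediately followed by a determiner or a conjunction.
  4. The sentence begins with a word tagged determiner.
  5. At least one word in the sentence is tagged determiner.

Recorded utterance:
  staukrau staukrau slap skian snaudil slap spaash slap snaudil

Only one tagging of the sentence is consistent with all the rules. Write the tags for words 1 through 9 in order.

Candidates per position — 1:staukrau {determiner,verb}; 2:staukrau {determiner,verb}; 3:slap {preposition}; 4:skian {adverb}; 5:snaudil {verb,conjunction}; 6:slap {preposition}; 7:spaash {adverb}; 8:slap {preposition}; 9:snaudil {verb,conjunction}.
At position 1, choosing verb makes rule 4 impossible to satisfy; hence determiner.
At position 2, choosing verb makes rule 3 impossible to satisfy; hence determiner.
At position 5, choosing verb makes rule 3 impossible to satisfy; hence conjunction.
At position 9, choosing verb makes rule 2 impossible to satisfy; hence conjunction.
The unique satisfying tagging is: determiner determiner preposition adverb conjunction preposition adverb preposition conjunction.
Checking: rule 1 ✓; rule 2 ✓; rule 3 ✓; rule 4 ✓; rule 5 ✓.

determiner determiner preposition adverb conjunction preposition adverb preposition conjunction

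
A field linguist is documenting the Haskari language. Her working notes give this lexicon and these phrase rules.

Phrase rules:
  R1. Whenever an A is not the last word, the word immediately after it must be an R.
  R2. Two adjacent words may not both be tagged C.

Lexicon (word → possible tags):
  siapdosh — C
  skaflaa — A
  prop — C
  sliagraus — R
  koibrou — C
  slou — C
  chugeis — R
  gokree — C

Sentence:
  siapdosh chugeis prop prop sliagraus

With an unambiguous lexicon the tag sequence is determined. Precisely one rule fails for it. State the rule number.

2

Fixed tagging: C R C C R.
Checking each rule: R1 ok, R2 fails.
Only rule 2 fails.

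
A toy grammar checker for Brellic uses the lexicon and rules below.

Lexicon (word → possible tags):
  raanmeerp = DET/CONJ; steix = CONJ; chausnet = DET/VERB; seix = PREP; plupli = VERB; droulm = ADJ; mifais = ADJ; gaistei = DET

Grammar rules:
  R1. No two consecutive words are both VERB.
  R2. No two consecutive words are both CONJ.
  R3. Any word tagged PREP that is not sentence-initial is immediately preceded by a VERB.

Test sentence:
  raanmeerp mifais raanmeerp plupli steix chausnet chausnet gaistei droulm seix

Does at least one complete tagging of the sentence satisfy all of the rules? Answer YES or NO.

NO

Candidates per position — 1:raanmeerp {DET,CONJ}; 2:mifais {ADJ}; 3:raanmeerp {DET,CONJ}; 4:plupli {VERB}; 5:steix {CONJ}; 6:chausnet {DET,VERB}; 7:chausnet {DET,VERB}; 8:gaistei {DET}; 9:droulm {ADJ}; 10:seix {PREP}.
Rule 3 cannot be satisfied by any choice of tags from the lexicon.
So there is no consistent tagging.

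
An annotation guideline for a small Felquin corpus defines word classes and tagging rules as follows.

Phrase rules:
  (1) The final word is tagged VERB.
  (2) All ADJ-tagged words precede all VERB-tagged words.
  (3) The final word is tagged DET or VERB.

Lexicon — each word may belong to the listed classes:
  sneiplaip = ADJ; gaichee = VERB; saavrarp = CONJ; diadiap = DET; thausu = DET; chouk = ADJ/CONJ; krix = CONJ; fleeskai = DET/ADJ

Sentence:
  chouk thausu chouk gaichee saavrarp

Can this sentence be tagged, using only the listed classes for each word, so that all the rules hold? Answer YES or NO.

Candidates per position — 1:chouk {ADJ,CONJ}; 2:thausu {DET}; 3:chouk {ADJ,CONJ}; 4:gaichee {VERB}; 5:saavrarp {CONJ}.
Rule 1 cannot be satisfied by any choice of tags from the lexicon.
So there is no consistent tagging.

NO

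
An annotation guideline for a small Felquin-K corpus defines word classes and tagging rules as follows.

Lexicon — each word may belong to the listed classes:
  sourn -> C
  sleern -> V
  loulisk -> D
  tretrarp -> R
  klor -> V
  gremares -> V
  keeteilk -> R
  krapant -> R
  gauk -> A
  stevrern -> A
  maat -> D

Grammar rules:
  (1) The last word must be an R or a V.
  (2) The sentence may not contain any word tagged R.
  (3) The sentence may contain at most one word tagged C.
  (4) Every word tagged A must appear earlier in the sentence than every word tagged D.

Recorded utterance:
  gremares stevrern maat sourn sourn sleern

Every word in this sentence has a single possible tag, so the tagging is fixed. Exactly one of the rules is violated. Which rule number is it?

Fixed tagging: V A D C C V.
Checking each rule: R1 pass, R2 pass, R3 fail, R4 pass.
Only rule 3 fails.

3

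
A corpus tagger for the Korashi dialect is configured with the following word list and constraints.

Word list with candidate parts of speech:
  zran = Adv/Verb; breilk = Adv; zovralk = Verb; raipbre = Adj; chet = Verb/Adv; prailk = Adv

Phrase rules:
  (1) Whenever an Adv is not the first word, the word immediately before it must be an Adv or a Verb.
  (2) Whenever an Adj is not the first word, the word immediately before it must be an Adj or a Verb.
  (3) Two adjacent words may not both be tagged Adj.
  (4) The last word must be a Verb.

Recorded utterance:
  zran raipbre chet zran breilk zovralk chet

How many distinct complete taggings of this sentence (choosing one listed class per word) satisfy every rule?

Candidates per position — 1:zran {Adv,Verb}; 2:raipbre {Adj}; 3:chet {Verb,Adv}; 4:zran {Adv,Verb}; 5:breilk {Adv}; 6:zovralk {Verb}; 7:chet {Verb,Adv}.
There are 16 candidate sequences in total.
The sequences that satisfy every rule: Verb Adj Verb Adv Adv Verb Verb; Verb Adj Verb Verb Adv Verb Verb.
Count = 2.

2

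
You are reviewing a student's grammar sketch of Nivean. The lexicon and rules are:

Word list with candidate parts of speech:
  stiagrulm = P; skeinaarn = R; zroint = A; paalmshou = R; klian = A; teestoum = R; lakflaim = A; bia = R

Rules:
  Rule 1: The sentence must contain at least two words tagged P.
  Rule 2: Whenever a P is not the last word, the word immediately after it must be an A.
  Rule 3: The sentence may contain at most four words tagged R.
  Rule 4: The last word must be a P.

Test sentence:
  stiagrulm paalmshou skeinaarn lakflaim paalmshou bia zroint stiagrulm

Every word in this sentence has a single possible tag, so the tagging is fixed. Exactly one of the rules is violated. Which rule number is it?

2

Fixed tagging: P R R A R R A P.
Applying the rules: R1 pass, R2 fail, R3 pass, R4 pass.
Only rule 2 fails.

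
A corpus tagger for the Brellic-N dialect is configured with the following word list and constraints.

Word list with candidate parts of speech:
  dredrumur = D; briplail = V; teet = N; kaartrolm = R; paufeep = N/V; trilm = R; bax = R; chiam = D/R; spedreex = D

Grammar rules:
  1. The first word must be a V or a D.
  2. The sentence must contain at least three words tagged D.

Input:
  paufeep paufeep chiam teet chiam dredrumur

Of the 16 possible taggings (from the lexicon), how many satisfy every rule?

Candidates per position — 1:paufeep {N,V}; 2:paufeep {N,V}; 3:chiam {D,R}; 4:teet {N}; 5:chiam {D,R}; 6:dredrumur {D}.
There are 16 candidate sequences in total.
The sequences that satisfy every rule: V N D N D D; V V D N D D.
Count = 2.

2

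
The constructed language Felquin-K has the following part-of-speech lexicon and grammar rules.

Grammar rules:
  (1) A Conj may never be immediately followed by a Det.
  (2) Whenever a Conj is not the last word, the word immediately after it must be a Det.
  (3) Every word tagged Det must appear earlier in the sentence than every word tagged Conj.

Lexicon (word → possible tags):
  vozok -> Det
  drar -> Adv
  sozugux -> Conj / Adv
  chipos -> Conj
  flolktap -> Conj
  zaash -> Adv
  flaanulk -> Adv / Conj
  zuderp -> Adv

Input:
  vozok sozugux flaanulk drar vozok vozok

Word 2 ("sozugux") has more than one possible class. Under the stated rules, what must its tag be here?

Candidates per position — 1:vozok {Det}; 2:sozugux {Conj,Adv}; 3:flaanulk {Adv,Conj}; 4:drar {Adv}; 5:vozok {Det}; 6:vozok {Det}.
Position 2: tagging it Conj would leave rule 2 unsatisfiable, so it must be Adv.
Position 3: tagging it Conj would leave rule 2 unsatisfiable, so it must be Adv.
That leaves exactly one tagging: Det Adv Adv Adv Det Det.
Checking: rule 1 ok; rule 2 ok; rule 3 ok.

Adv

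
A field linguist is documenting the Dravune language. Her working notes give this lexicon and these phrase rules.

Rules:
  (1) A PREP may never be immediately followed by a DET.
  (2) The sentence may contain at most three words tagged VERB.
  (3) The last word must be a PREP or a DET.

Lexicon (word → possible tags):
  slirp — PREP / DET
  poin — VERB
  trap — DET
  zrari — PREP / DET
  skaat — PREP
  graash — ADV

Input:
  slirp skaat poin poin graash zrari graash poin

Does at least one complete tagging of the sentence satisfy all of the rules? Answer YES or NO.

Candidates per position — 1:slirp {PREP,DET}; 2:skaat {PREP}; 3:poin {VERB}; 4:poin {VERB}; 5:graash {ADV}; 6:zrari {PREP,DET}; 7:graash {ADV}; 8:poin {VERB}.
Rule 3 cannot be satisfied by any choice of tags from the lexicon.
So there is no consistent tagging.

NO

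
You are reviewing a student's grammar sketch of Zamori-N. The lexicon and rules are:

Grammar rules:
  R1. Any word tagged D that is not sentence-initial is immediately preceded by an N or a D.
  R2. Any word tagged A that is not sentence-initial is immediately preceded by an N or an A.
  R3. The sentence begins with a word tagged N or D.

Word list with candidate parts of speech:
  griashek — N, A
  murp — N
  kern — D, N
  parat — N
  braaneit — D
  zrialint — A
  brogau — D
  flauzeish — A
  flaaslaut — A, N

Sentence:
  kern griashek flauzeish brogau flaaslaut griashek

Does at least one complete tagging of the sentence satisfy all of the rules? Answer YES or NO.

Candidates per position — 1:kern {D,N}; 2:griashek {N,A}; 3:flauzeish {A}; 4:brogau {D}; 5:flaaslaut {A,N}; 6:griashek {N,A}.
Rule 1 cannot be satisfied by any choice of tags from the lexicon.
So there is no consistent tagging.

NO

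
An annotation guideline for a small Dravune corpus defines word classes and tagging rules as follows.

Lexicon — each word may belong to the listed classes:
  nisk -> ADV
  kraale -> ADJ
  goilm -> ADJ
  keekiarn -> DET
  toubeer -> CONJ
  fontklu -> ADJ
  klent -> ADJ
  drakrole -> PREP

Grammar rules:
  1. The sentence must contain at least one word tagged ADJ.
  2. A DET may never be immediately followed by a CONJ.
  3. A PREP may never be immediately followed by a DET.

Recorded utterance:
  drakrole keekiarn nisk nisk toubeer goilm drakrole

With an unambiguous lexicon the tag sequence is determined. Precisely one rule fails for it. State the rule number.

3

Fixed tagging: PREP DET ADV ADV CONJ ADJ PREP.
Checking each rule: R1 ✓, R2 ✓, R3 ✗.
Only rule 3 fails.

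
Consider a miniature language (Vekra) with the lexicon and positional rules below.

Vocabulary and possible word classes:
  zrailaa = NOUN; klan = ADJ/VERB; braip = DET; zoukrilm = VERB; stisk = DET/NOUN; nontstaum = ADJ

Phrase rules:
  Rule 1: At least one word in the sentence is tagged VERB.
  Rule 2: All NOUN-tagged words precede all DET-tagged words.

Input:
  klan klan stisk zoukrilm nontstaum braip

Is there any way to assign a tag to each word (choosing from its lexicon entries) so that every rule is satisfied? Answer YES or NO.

YES

Candidates per position — 1:klan {ADJ,VERB}; 2:klan {ADJ,VERB}; 3:stisk {DET,NOUN}; 4:zoukrilm {VERB}; 5:nontstaum {ADJ}; 6:braip {DET}.
One satisfying assignment: ADJ ADJ NOUN VERB ADJ DET.
Verifying each rule — rule 1 holds; rule 2 holds.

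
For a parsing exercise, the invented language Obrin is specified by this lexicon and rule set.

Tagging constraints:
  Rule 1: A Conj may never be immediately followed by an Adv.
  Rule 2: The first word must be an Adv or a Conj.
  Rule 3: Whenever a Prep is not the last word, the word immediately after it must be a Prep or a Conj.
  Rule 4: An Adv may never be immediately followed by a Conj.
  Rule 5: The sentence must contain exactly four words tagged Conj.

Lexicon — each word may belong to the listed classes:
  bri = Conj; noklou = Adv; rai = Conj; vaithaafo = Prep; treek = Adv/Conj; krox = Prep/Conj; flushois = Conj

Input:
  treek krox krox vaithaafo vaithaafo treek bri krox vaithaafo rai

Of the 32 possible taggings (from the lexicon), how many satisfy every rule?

3

Candidates per position — 1:treek {Adv,Conj}; 2:krox {Prep,Conj}; 3:krox {Prep,Conj}; 4:vaithaafo {Prep}; 5:vaithaafo {Prep}; 6:treek {Adv,Conj}; 7:bri {Conj}; 8:krox {Prep,Conj}; 9:vaithaafo {Prep}; 10:rai {Conj}.
There are 32 candidate sequences in total.
The sequences that satisfy every rule: Adv Prep Prep Prep Prep Conj Conj Conj Prep Conj; Adv Prep Conj Prep Prep Conj Conj Prep Prep Conj; Conj Prep Prep Prep Prep Conj Conj Prep Prep Conj.
Count = 3.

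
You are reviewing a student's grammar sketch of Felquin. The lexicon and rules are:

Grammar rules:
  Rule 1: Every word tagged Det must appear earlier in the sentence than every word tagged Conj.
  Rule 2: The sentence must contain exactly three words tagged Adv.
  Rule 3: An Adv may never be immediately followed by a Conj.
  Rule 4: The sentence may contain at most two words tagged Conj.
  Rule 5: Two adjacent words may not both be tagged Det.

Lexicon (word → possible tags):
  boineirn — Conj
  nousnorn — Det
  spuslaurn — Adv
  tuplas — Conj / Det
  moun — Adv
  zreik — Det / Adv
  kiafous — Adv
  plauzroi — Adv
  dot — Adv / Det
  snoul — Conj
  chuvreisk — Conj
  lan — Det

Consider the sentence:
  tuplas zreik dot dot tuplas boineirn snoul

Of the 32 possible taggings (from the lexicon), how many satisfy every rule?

1

Candidates per position — 1:tuplas {Conj,Det}; 2:zreik {Det,Adv}; 3:dot {Adv,Det}; 4:dot {Adv,Det}; 5:tuplas {Conj,Det}; 6:boineirn {Conj}; 7:snoul {Conj}.
There are 32 candidate sequences in total.
The sequences that satisfy every rule: Det Adv Adv Adv Det Conj Conj.
Count = 1.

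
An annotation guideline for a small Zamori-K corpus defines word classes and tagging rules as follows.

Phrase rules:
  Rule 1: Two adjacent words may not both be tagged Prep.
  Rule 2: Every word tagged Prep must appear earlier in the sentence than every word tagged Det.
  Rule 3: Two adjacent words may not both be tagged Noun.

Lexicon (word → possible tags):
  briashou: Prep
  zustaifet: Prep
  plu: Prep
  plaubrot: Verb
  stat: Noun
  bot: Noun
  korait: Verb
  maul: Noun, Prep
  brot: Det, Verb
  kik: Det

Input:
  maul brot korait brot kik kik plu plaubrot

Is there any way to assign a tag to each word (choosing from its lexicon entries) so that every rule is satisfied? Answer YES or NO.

NO

Candidates per position — 1:maul {Noun,Prep}; 2:brot {Det,Verb}; 3:korait {Verb}; 4:brot {Det,Verb}; 5:kik {Det}; 6:kik {Det}; 7:plu {Prep}; 8:plaubrot {Verb}.
Rule 2 cannot be satisfied by any choice of tags from the lexicon.
So there is no consistent tagging.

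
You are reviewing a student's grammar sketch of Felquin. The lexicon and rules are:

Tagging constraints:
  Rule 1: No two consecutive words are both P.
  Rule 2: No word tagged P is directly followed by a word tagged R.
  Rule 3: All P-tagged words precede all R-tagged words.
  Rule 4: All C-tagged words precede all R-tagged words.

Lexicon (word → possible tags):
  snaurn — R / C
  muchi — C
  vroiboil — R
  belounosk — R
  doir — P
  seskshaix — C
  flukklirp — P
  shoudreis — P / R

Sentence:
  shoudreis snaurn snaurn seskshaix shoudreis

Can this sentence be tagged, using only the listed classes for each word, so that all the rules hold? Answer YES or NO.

YES

Candidates per position — 1:shoudreis {P,R}; 2:snaurn {R,C}; 3:snaurn {R,C}; 4:seskshaix {C}; 5:shoudreis {P,R}.
One satisfying assignment: P C C C R.
Check: rule 1 holds; rule 2 holds; rule 3 holds; rule 4 holds.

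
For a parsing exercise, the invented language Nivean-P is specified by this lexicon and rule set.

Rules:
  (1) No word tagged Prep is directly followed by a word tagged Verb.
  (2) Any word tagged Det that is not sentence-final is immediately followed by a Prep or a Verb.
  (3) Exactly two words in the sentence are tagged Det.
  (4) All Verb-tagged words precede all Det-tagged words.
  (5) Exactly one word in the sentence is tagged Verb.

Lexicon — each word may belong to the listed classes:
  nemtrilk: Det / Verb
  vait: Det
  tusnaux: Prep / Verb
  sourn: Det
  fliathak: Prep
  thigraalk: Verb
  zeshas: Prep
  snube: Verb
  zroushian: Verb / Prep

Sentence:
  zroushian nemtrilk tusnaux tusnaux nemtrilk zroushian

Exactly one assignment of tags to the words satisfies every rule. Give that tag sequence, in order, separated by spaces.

Candidates per position — 1:zroushian {Verb,Prep}; 2:nemtrilk {Det,Verb}; 3:tusnaux {Prep,Verb}; 4:tusnaux {Prep,Verb}; 5:nemtrilk {Det,Verb}; 6:zroushian {Verb,Prep}.
If word 2 were Verb, no tagging could satisfy rule 3; so word 2 is Det.
If word 3 were Verb, no tagging could satisfy rule 4; so word 3 is Prep.
If word 4 were Verb, no tagging could satisfy rule 1; so word 4 is Prep.
If word 5 were Verb, no tagging could satisfy rule 1; so word 5 is Det.
If word 6 were Verb, no tagging could satisfy rule 4; so word 6 is Prep.
If word 1 were Prep, no tagging could satisfy rule 5; so word 1 is Verb.
That leaves exactly one tagging: Verb Det Prep Prep Det Prep.
Verifying each rule — rule 1 ✓; rule 2 ✓; rule 3 ✓; rule 4 ✓; rule 5 ✓.

Verb Det Prep Prep Det Prep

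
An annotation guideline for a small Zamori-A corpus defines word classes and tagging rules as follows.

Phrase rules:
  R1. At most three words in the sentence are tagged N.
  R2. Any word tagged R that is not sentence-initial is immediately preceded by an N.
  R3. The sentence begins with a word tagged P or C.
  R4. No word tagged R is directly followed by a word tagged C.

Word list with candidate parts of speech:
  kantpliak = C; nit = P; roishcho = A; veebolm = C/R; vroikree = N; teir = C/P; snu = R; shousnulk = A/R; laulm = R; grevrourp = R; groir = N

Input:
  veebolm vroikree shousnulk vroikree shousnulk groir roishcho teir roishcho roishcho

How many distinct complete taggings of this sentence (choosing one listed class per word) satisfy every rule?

Candidates per position — 1:veebolm {C,R}; 2:vroikree {N}; 3:shousnulk {A,R}; 4:vroikree {N}; 5:shousnulk {A,R}; 6:groir {N}; 7:roishcho {A}; 8:teir {C,P}; 9:roishcho {A}; 10:roishcho {A}.
There are 16 candidate sequences in total.
Checking each against the rules leaves 8 sequences.
Count = 8.

8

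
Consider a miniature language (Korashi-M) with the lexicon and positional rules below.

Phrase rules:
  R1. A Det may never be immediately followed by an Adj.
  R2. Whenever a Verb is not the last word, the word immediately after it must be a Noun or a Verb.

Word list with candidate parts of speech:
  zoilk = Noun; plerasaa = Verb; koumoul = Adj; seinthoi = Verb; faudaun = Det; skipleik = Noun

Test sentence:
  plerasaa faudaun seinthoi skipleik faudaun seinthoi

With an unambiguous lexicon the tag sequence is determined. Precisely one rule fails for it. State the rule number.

2

Fixed tagging: Verb Det Verb Noun Det Verb.
Rule check: R1 ok, R2 fails.
Only rule 2 fails.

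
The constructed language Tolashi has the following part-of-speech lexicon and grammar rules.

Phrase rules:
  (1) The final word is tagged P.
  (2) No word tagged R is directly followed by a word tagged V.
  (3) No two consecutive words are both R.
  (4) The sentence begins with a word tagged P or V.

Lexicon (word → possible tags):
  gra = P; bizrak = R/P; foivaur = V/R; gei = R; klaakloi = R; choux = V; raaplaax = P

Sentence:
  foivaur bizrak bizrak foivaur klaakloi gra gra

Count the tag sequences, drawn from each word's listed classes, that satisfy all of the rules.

2

Candidates per position — 1:foivaur {V,R}; 2:bizrak {R,P}; 3:bizrak {R,P}; 4:foivaur {V,R}; 5:klaakloi {R}; 6:gra {P}; 7:gra {P}.
There are 16 candidate sequences in total.
The sequences that satisfy every rule: V R P V R P P; V P P V R P P.
Count = 2.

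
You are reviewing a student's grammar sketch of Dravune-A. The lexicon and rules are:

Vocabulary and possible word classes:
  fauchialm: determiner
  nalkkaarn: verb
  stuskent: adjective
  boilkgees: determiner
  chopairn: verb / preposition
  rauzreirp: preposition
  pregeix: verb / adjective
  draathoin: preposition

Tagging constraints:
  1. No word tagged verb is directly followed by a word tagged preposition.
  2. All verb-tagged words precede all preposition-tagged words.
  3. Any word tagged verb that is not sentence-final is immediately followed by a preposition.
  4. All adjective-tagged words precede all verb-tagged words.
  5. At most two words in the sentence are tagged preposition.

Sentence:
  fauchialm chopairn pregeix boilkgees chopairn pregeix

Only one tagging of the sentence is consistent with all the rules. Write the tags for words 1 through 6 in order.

Candidates per position — 1:fauchialm {determiner}; 2:chopairn {verb,preposition}; 3:pregeix {verb,adjective}; 4:boilkgees {determiner}; 5:chopairn {verb,preposition}; 6:pregeix {verb,adjective}.
Position 2: tagging it verb would leave rule 3 unsatisfiable, so it must be preposition.
Position 3: tagging it verb would leave rule 2 unsatisfiable, so it must be adjective.
Position 5: tagging it verb would leave rule 2 unsatisfiable, so it must be preposition.
Position 6: tagging it verb would leave rule 2 unsatisfiable, so it must be adjective.
That leaves exactly one tagging: determiner preposition adjective determiner preposition adjective.
Checking: rule 1 ✓; rule 2 ✓; rule 3 ✓; rule 4 ✓; rule 5 ✓.

determiner preposition adjective determiner preposition adjective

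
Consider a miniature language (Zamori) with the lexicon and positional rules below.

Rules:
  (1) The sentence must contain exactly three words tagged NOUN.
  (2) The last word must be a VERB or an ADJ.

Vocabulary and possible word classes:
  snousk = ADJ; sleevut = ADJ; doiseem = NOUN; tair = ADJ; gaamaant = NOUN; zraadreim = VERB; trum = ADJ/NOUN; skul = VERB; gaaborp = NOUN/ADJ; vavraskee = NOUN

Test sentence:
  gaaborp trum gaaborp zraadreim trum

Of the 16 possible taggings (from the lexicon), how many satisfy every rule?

Candidates per position — 1:gaaborp {NOUN,ADJ}; 2:trum {ADJ,NOUN}; 3:gaaborp {NOUN,ADJ}; 4:zraadreim {VERB}; 5:trum {ADJ,NOUN}.
There are 16 candidate sequences in total.
The sequences that satisfy every rule: NOUN NOUN NOUN VERB ADJ.
Count = 1.

1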